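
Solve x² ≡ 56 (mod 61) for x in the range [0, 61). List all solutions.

19, 42

61 ≡ 1 (mod 4), so we find a root by search.
Trying successive values, 19² = 361 ≡ 56 (mod 61). The other root is 61 − 19 = 42.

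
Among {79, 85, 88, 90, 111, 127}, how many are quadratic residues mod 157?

3

(79/157) = -1 → non-residue.
(85/157) = -1 → non-residue.
(88/157) = -1 → non-residue.
(90/157) = +1 → QR.
(111/157) = +1 → QR.
(127/157) = +1 → QR.
Total quadratic residues among the 6: 3.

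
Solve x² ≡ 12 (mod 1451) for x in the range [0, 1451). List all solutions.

Since 1451 ≡ 3 (mod 4), a square root of 12 is 12^((1451+1)/4) = 12^363 mod 1451.
Repeated squaring: 12^2≡144, 12^4≡422, 12^8≡1062, 12^16≡417, 12^32≡1220, 12^64≡1125, 12^128≡353, 12^256≡1274 (mod 1451).
12^363 = 12^(256+64+32+8+2+1) ≡ 132 (mod 1451).
Check: 132² = 17424 ≡ 12 (mod 1451). The two roots are 132 and 1319.

132, 1319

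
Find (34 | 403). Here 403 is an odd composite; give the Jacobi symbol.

Pull out 2: since 403 ≡ 3 (mod 8), (2/403) = -1.
Reciprocity: 17 ≡ 1 and 403 ≡ 3 (mod 4), so (17/403) = +(403/17).
Reduce top mod 17: now compute (12/17).
Pull out 2^2: since 17 ≡ 1 (mod 8), (2/17) = +1, so (2/17)^2 = +1.
Reciprocity: 3 ≡ 3 and 17 ≡ 1 (mod 4), so (3/17) = +(17/3).
Reduce top mod 3: now compute (2/3).
Pull out 2: since 3 ≡ 3 (mod 8), (2/3) = -1.
Reached (1/3) = 1. Collecting the sign flips along the way, the symbol is +1.

1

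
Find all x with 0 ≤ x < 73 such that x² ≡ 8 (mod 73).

73 ≡ 1 (mod 4), so we find a root by search.
Trying successive values, 9² = 81 ≡ 8 (mod 73). The other root is 73 − 9 = 64.

9, 64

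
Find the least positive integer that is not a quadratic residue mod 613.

2

(2/613) = −1, so 2 is the smallest positive non-residue mod 613.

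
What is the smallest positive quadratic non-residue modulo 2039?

(2/2039) = +1, so 2 is a residue.
(3/2039) = +1, so 3 is a residue.
(4/2039) = +1, so 4 is a residue.
(5/2039) = +1, so 5 is a residue.
(6/2039) = +1, so 6 is a residue.
(7/2039) = −1, so 7 is the smallest positive non-residue mod 2039.

7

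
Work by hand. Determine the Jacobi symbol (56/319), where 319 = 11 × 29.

-1

Pull out 2^3: since 319 ≡ 7 (mod 8), (2/319) = +1, so (2/319)^3 = +1.
Reciprocity: 7 ≡ 3 and 319 ≡ 3 (mod 4), so (7/319) = −(319/7).
Reduce top mod 7: now compute (4/7).
Pull out 2^2: since 7 ≡ 7 (mod 8), (2/7) = +1, so (2/7)^2 = +1.
Reached (1/7) = 1. Collecting the sign flips along the way, the symbol is -1.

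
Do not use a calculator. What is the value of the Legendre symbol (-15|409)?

Euler's criterion: (-15/409) ≡ 394^204 (mod 409).
394^2 ≡ 225 (mod 409)
394^4 ≡ 318 (mod 409)
394^8 ≡ 101 (mod 409)
394^16 ≡ 385 (mod 409)
394^32 ≡ 167 (mod 409)
394^64 ≡ 77 (mod 409)
394^128 ≡ 203 (mod 409)
394^204 = 394^(128+64+8+4) ≡ 1 (mod 409).
Result is 1, so (-15/409) = 1.

1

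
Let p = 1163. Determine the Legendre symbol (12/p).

1

Pull out 2^2: since 1163 ≡ 3 (mod 8), (2/1163) = -1, so (2/1163)^2 = +1.
Reciprocity: 3 ≡ 3 and 1163 ≡ 3 (mod 4), so (3/1163) = −(1163/3).
Reduce top mod 3: now compute (2/3).
Pull out 2: since 3 ≡ 3 (mod 8), (2/3) = -1.
Reached (1/3) = 1. Collecting the sign flips along the way, the symbol is +1.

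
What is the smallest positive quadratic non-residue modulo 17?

(2/17) = +1, so 2 is a residue.
(3/17) = −1, so 3 is the smallest positive non-residue mod 17.

3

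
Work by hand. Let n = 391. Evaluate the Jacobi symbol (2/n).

1

Pull out 2: since 391 ≡ 7 (mod 8), (2/391) = +1.
Reached (1/391) = 1. Collecting the sign flips along the way, the symbol is +1.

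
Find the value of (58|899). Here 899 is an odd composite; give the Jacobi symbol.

0

Pull out 2: since 899 ≡ 3 (mod 8), (2/899) = -1.
Reciprocity: 29 ≡ 1 and 899 ≡ 3 (mod 4), so (29/899) = +(899/29).
Reduce top mod 29: now compute (0/29).
Top reduces to 0: gcd > 1, so the symbol is 0.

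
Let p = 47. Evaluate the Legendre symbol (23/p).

Euler's criterion: (23/47) ≡ 23^23 (mod 47).
23^2 ≡ 12 (mod 47)
23^4 ≡ 3 (mod 47)
23^8 ≡ 9 (mod 47)
23^16 ≡ 34 (mod 47)
23^23 = 23^(16+4+2+1) ≡ 46 (mod 47).
Result is 46 ≡ −1, so (23/47) = −1.

-1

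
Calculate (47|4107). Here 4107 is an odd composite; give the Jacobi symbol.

-1

Reciprocity: 47 ≡ 3 and 4107 ≡ 3 (mod 4), so (47/4107) = −(4107/47).
Reduce top mod 47: now compute (18/47).
Pull out 2: since 47 ≡ 7 (mod 8), (2/47) = +1.
Reciprocity: 9 ≡ 1 and 47 ≡ 3 (mod 4), so (9/47) = +(47/9).
Reduce top mod 9: now compute (2/9).
Pull out 2: since 9 ≡ 1 (mod 8), (2/9) = +1.
Reached (1/9) = 1. Collecting the sign flips along the way, the symbol is -1.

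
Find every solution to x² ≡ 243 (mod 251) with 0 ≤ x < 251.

69, 182

Since 251 ≡ 3 (mod 4), a square root of 243 is 243^((251+1)/4) = 243^63 mod 251.
Repeated squaring: 243^2≡64, 243^4≡80, 243^8≡125, 243^16≡63, 243^32≡204 (mod 251).
243^63 = 243^(32+16+8+4+2+1) ≡ 69 (mod 251).
Check: 69² = 4761 ≡ 243 (mod 251). The two roots are 69 and 182.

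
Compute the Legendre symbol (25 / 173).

1

Euler's criterion: (25/173) ≡ 25^86 (mod 173).
25^2 ≡ 106 (mod 173)
25^4 ≡ 164 (mod 173)
25^8 ≡ 81 (mod 173)
25^16 ≡ 160 (mod 173)
25^32 ≡ 169 (mod 173)
25^64 ≡ 16 (mod 173)
25^86 = 25^(64+16+4+2) ≡ 1 (mod 173).
Result is 1, so (25/173) = 1.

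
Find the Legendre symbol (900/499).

Euler's criterion: (900/499) ≡ 401^249 (mod 499).
401^2 ≡ 123 (mod 499)
401^4 ≡ 159 (mod 499)
401^8 ≡ 331 (mod 499)
401^16 ≡ 280 (mod 499)
401^32 ≡ 57 (mod 499)
401^64 ≡ 255 (mod 499)
401^128 ≡ 155 (mod 499)
401^249 = 401^(128+64+32+16+8+1) ≡ 1 (mod 499).
Result is 1, so (900/499) = 1.

1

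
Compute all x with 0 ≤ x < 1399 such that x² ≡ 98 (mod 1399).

Since 1399 ≡ 3 (mod 4), a square root of 98 is 98^((1399+1)/4) = 98^350 mod 1399.
Repeated squaring: 98^2≡1210, 98^4≡746, 98^8≡1113, 98^16≡654, 98^32≡1021, 98^64≡186, 98^128≡1020, 98^256≡943 (mod 1399).
98^350 = 98^(256+64+16+8+4+2) ≡ 1046 (mod 1399).
Check: 1046² = 1094116 ≡ 98 (mod 1399). The two roots are 353 and 1046.

353, 1046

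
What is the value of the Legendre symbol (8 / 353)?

1

Pull out 2^3: since 353 ≡ 1 (mod 8), (2/353) = +1, so (2/353)^3 = +1.
Reached (1/353) = 1. Collecting the sign flips along the way, the symbol is +1.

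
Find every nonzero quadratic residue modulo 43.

1,4,6,9,10,11,13,14,15,16,17,21,23,24,25,31,35,36,38,40,41

Square k = 1,…,21 (k and 43−k give the same square):
1²=1, 2²=4, 3²=9, 4²=16, 5²=25, 6²=36, 7²≡6, 8²≡21, 9²≡38, 10²≡14, 11²≡35, 12²≡15, 13²≡40, 14²≡24, 15²≡10, 16²≡41, 17²≡31, 18²≡23, 19²≡17, 20²≡13, 21²≡11 (mod 43).
So the quadratic residues mod 43 are {1, 4, 6, 9, 10, 11, 13, 14, 15, 16, 17, 21, 23, 24, 25, 31, 35, 36, 38, 40, 41}.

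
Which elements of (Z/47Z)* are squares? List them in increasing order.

Square k = 1,…,23 (k and 47−k give the same square):
1²=1, 2²=4, 3²=9, 4²=16, 5²=25, 6²=36, 7²≡2, 8²≡17, 9²≡34, 10²≡6, 11²≡27, 12²≡3, 13²≡28, 14²≡8, 15²≡37, 16²≡21, 17²≡7, 18²≡42, 19²≡32, 20²≡24, 21²≡18, 22²≡14, 23²≡12 (mod 47).
So the quadratic residues mod 47 are {1, 2, 3, 4, 6, 7, 8, 9, 12, 14, 16, 17, 18, 21, 24, 25, 27, 28, 32, 34, 36, 37, 42}.

1,2,3,4,6,7,8,9,12,14,16,17,18,21,24,25,27,28,32,34,36,37,42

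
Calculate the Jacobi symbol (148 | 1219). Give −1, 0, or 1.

Pull out 2^2: since 1219 ≡ 3 (mod 8), (2/1219) = -1, so (2/1219)^2 = +1.
Reciprocity: 37 ≡ 1 and 1219 ≡ 3 (mod 4), so (37/1219) = +(1219/37).
Reduce top mod 37: now compute (35/37).
Reciprocity: 35 ≡ 3 and 37 ≡ 1 (mod 4), so (35/37) = +(37/35).
Reduce top mod 35: now compute (2/35).
Pull out 2: since 35 ≡ 3 (mod 8), (2/35) = -1.
Reached (1/35) = 1. Collecting the sign flips along the way, the symbol is -1.

-1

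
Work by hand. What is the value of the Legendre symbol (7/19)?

1

Reciprocity: 7 ≡ 3 and 19 ≡ 3 (mod 4), so (7/19) = −(19/7).
Reduce top mod 7: now compute (5/7).
Reciprocity: 5 ≡ 1 and 7 ≡ 3 (mod 4), so (5/7) = +(7/5).
Reduce top mod 5: now compute (2/5).
Pull out 2: since 5 ≡ 5 (mod 8), (2/5) = -1.
Reached (1/5) = 1. Collecting the sign flips along the way, the symbol is +1.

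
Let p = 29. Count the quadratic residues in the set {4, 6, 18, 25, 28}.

4

(4/29) = +1 → QR.
(6/29) = +1 → QR.
(18/29) = -1 → non-residue.
(25/29) = +1 → QR.
(28/29) = +1 → QR.
Total quadratic residues among the 5: 4.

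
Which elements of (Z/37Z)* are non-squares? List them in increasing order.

2,5,6,8,13,14,15,17,18,19,20,22,23,24,29,31,32,35

Square k = 1,…,18 (k and 37−k give the same square):
1²=1, 2²=4, 3²=9, 4²=16, 5²=25, 6²=36, 7²≡12, 8²≡27, 9²≡7, 10²≡26, 11²≡10, 12²≡33, 13²≡21, 14²≡11, 15²≡3, 16²≡34, 17²≡30, 18²≡28 (mod 37).
The residues are {1, 3, 4, 7, 9, 10, 11, 12, 16, 21, 25, 26, 27, 28, 30, 33, 34, 36}; the non-residues are the remaining 18 nonzero classes.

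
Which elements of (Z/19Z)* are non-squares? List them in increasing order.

Square k = 1,…,9 (k and 19−k give the same square):
1²=1, 2²=4, 3²=9, 4²=16, 5²≡6, 6²≡17, 7²≡11, 8²≡7, 9²≡5 (mod 19).
The residues are {1, 4, 5, 6, 7, 9, 11, 16, 17}; the non-residues are the remaining 9 nonzero classes.

2, 3, 8, 10, 12, 13, 14, 15, 18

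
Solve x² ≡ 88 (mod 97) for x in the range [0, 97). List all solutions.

97 ≡ 1 (mod 4), so we find a root by search.
Trying successive values, 31² = 961 ≡ 88 (mod 97). The other root is 97 − 31 = 66.

31, 66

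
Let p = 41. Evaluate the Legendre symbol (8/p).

Pull out 2^3: since 41 ≡ 1 (mod 8), (2/41) = +1, so (2/41)^3 = +1.
Reached (1/41) = 1. Collecting the sign flips along the way, the symbol is +1.

1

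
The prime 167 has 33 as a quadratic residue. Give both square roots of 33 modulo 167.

Since 167 ≡ 3 (mod 4), a square root of 33 is 33^((167+1)/4) = 33^42 mod 167.
Repeated squaring: 33^2≡87, 33^4≡54, 33^8≡77, 33^16≡84, 33^32≡42 (mod 167).
33^42 = 33^(32+8+2) ≡ 130 (mod 167).
Check: 130² = 16900 ≡ 33 (mod 167). The two roots are 37 and 130.

37, 130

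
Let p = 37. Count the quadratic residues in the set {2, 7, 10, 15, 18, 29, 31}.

(2/37) = -1 → non-residue.
(7/37) = +1 → QR.
(10/37) = +1 → QR.
(15/37) = -1 → non-residue.
(18/37) = -1 → non-residue.
(29/37) = -1 → non-residue.
(31/37) = -1 → non-residue.
Total quadratic residues among the 7: 2.

2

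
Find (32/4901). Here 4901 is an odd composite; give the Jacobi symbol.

Pull out 2^5: since 4901 ≡ 5 (mod 8), (2/4901) = -1, so (2/4901)^5 = -1.
Reached (1/4901) = 1. Collecting the sign flips along the way, the symbol is -1.

-1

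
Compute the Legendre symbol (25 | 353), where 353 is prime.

1

Euler's criterion: (25/353) ≡ 25^176 (mod 353).
25^2 ≡ 272 (mod 353)
25^4 ≡ 207 (mod 353)
25^8 ≡ 136 (mod 353)
25^16 ≡ 140 (mod 353)
25^32 ≡ 185 (mod 353)
25^64 ≡ 337 (mod 353)
25^128 ≡ 256 (mod 353)
25^176 = 25^(128+32+16) ≡ 1 (mod 353).
Result is 1, so (25/353) = 1.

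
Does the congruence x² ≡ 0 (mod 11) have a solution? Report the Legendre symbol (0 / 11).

0

Top reduces to 0: gcd > 1, so the symbol is 0.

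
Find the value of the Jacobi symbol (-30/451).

-1

First reduce: -30 ≡ 421 (mod 451).
Reciprocity: 421 ≡ 1 and 451 ≡ 3 (mod 4), so (421/451) = +(451/421).
Reduce top mod 421: now compute (30/421).
Pull out 2: since 421 ≡ 5 (mod 8), (2/421) = -1.
Reciprocity: 15 ≡ 3 and 421 ≡ 1 (mod 4), so (15/421) = +(421/15).
Reduce top mod 15: now compute (1/15).
Reached (1/15) = 1. Collecting the sign flips along the way, the symbol is -1.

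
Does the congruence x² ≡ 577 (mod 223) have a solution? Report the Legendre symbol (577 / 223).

1

First reduce: 577 ≡ 131 (mod 223).
Reciprocity: 131 ≡ 3 and 223 ≡ 3 (mod 4), so (131/223) = −(223/131).
Reduce top mod 131: now compute (92/131).
Pull out 2^2: since 131 ≡ 3 (mod 8), (2/131) = -1, so (2/131)^2 = +1.
Reciprocity: 23 ≡ 3 and 131 ≡ 3 (mod 4), so (23/131) = −(131/23).
Reduce top mod 23: now compute (16/23).
Pull out 2^4: since 23 ≡ 7 (mod 8), (2/23) = +1, so (2/23)^4 = +1.
Reached (1/23) = 1. Collecting the sign flips along the way, the symbol is +1.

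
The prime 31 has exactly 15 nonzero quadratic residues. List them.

1, 2, 4, 5, 7, 8, 9, 10, 14, 16, 18, 19, 20, 25, 28

Square k = 1,…,15 (k and 31−k give the same square):
1²=1, 2²=4, 3²=9, 4²=16, 5²=25, 6²≡5, 7²≡18, 8²≡2, 9²≡19, 10²≡7, 11²≡28, 12²≡20, 13²≡14, 14²≡10, 15²≡8 (mod 31).
So the quadratic residues mod 31 are {1, 2, 4, 5, 7, 8, 9, 10, 14, 16, 18, 19, 20, 25, 28}.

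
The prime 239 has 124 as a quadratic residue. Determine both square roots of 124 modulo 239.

29, 210

Since 239 ≡ 3 (mod 4), a square root of 124 is 124^((239+1)/4) = 124^60 mod 239.
Repeated squaring: 124^2≡80, 124^4≡186, 124^8≡180, 124^16≡135, 124^32≡61 (mod 239).
124^60 = 124^(32+16+8+4) ≡ 29 (mod 239).
Check: 29² = 841 ≡ 124 (mod 239). The two roots are 29 and 210.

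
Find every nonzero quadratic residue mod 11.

1,3,4,5,9

Square k = 1,…,5 (k and 11−k give the same square):
1²=1, 2²=4, 3²=9, 4²≡5, 5²≡3 (mod 11).
So the quadratic residues mod 11 are {1, 3, 4, 5, 9}.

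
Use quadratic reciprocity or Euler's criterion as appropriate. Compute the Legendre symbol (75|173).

Euler's criterion: (75/173) ≡ 75^86 (mod 173).
75^2 ≡ 89 (mod 173)
75^4 ≡ 136 (mod 173)
75^8 ≡ 158 (mod 173)
75^16 ≡ 52 (mod 173)
75^32 ≡ 109 (mod 173)
75^64 ≡ 117 (mod 173)
75^86 = 75^(64+16+4+2) ≡ 172 (mod 173).
Result is 172 ≡ −1, so (75/173) = −1.

-1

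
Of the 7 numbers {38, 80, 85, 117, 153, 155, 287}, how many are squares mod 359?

3

(38/359) = -1 → non-residue.
(80/359) = +1 → QR.
(85/359) = +1 → QR.
(117/359) = -1 → non-residue.
(153/359) = +1 → QR.
(155/359) = -1 → non-residue.
(287/359) = -1 → non-residue.
Total quadratic residues among the 7: 3.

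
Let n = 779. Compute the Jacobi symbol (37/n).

Reciprocity: 37 ≡ 1 and 779 ≡ 3 (mod 4), so (37/779) = +(779/37).
Reduce top mod 37: now compute (2/37).
Pull out 2: since 37 ≡ 5 (mod 8), (2/37) = -1.
Reached (1/37) = 1. Collecting the sign flips along the way, the symbol is -1.

-1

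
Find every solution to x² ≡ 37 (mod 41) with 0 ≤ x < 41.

41 ≡ 1 (mod 4), so we find a root by search.
Trying successive values, 18² = 324 ≡ 37 (mod 41). The other root is 41 − 18 = 23.

18, 23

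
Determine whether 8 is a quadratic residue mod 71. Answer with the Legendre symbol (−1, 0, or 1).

1

Pull out 2^3: since 71 ≡ 7 (mod 8), (2/71) = +1, so (2/71)^3 = +1.
Reached (1/71) = 1. Collecting the sign flips along the way, the symbol is +1.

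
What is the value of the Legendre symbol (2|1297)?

1

Pull out 2: since 1297 ≡ 1 (mod 8), (2/1297) = +1.
Reached (1/1297) = 1. Collecting the sign flips along the way, the symbol is +1.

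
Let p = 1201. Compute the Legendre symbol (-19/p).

First reduce: -19 ≡ 1182 (mod 1201).
Pull out 2: since 1201 ≡ 1 (mod 8), (2/1201) = +1.
Reciprocity: 591 ≡ 3 and 1201 ≡ 1 (mod 4), so (591/1201) = +(1201/591).
Reduce top mod 591: now compute (19/591).
Reciprocity: 19 ≡ 3 and 591 ≡ 3 (mod 4), so (19/591) = −(591/19).
Reduce top mod 19: now compute (2/19).
Pull out 2: since 19 ≡ 3 (mod 8), (2/19) = -1.
Reached (1/19) = 1. Collecting the sign flips along the way, the symbol is +1.

1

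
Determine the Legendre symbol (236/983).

Euler's criterion: (236/983) ≡ 236^491 (mod 983).
236^2 ≡ 648 (mod 983)
236^4 ≡ 163 (mod 983)
236^8 ≡ 28 (mod 983)
236^16 ≡ 784 (mod 983)
236^32 ≡ 281 (mod 983)
236^64 ≡ 321 (mod 983)
236^128 ≡ 809 (mod 983)
236^256 ≡ 786 (mod 983)
236^491 = 236^(256+128+64+32+8+2+1) ≡ 1 (mod 983).
Result is 1, so (236/983) = 1.

1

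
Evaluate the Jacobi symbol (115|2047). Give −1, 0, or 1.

0

Reciprocity: 115 ≡ 3 and 2047 ≡ 3 (mod 4), so (115/2047) = −(2047/115).
Reduce top mod 115: now compute (92/115).
Pull out 2^2: since 115 ≡ 3 (mod 8), (2/115) = -1, so (2/115)^2 = +1.
Reciprocity: 23 ≡ 3 and 115 ≡ 3 (mod 4), so (23/115) = −(115/23).
Reduce top mod 23: now compute (0/23).
Top reduces to 0: gcd > 1, so the symbol is 0.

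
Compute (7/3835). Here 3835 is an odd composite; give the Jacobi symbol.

1

Reciprocity: 7 ≡ 3 and 3835 ≡ 3 (mod 4), so (7/3835) = −(3835/7).
Reduce top mod 7: now compute (6/7).
Pull out 2: since 7 ≡ 7 (mod 8), (2/7) = +1.
Reciprocity: 3 ≡ 3 and 7 ≡ 3 (mod 4), so (3/7) = −(7/3).
Reduce top mod 3: now compute (1/3).
Reached (1/3) = 1. Collecting the sign flips along the way, the symbol is +1.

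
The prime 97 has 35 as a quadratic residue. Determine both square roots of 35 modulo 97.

36, 61

97 ≡ 1 (mod 4), so we find a root by search.
Trying successive values, 36² = 1296 ≡ 35 (mod 97). The other root is 97 − 36 = 61.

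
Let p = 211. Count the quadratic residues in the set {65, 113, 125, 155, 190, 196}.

(65/211) = +1 → QR.
(113/211) = +1 → QR.
(125/211) = +1 → QR.
(155/211) = -1 → non-residue.
(190/211) = -1 → non-residue.
(196/211) = +1 → QR.
Total quadratic residues among the 6: 4.

4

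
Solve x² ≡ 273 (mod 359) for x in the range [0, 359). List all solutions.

Since 359 ≡ 3 (mod 4), a square root of 273 is 273^((359+1)/4) = 273^90 mod 359.
Repeated squaring: 273^2≡216, 273^4≡345, 273^8≡196, 273^16≡3, 273^32≡9, 273^64≡81 (mod 359).
273^90 = 273^(64+16+8+2) ≡ 144 (mod 359).
Check: 144² = 20736 ≡ 273 (mod 359). The two roots are 144 and 215.

144, 215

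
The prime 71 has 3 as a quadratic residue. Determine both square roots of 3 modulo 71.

Since 71 ≡ 3 (mod 4), a square root of 3 is 3^((71+1)/4) = 3^18 mod 71.
Repeated squaring: 3^2≡9, 3^4≡10, 3^8≡29, 3^16≡60 (mod 71).
3^18 = 3^(16+2) ≡ 43 (mod 71).
Check: 43² = 1849 ≡ 3 (mod 71). The two roots are 28 and 43.

28, 43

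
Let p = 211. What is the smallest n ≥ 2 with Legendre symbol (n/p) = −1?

2

(2/211) = −1, so 2 is the smallest positive non-residue mod 211.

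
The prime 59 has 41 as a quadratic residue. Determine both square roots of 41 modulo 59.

10, 49

Since 59 ≡ 3 (mod 4), a square root of 41 is 41^((59+1)/4) = 41^15 mod 59.
Repeated squaring: 41^2≡29, 41^4≡15, 41^8≡48 (mod 59).
41^15 = 41^(8+4+2+1) ≡ 49 (mod 59).
Check: 49² = 2401 ≡ 41 (mod 59). The two roots are 10 and 49.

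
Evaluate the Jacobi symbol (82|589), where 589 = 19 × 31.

Pull out 2: since 589 ≡ 5 (mod 8), (2/589) = -1.
Reciprocity: 41 ≡ 1 and 589 ≡ 1 (mod 4), so (41/589) = +(589/41).
Reduce top mod 41: now compute (15/41).
Reciprocity: 15 ≡ 3 and 41 ≡ 1 (mod 4), so (15/41) = +(41/15).
Reduce top mod 15: now compute (11/15).
Reciprocity: 11 ≡ 3 and 15 ≡ 3 (mod 4), so (11/15) = −(15/11).
Reduce top mod 11: now compute (4/11).
Pull out 2^2: since 11 ≡ 3 (mod 8), (2/11) = -1, so (2/11)^2 = +1.
Reached (1/11) = 1. Collecting the sign flips along the way, the symbol is +1.

1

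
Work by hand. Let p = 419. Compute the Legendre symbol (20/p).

Euler's criterion: (20/419) ≡ 20^209 (mod 419).
20^2 ≡ 400 (mod 419)
20^4 ≡ 361 (mod 419)
20^8 ≡ 12 (mod 419)
20^16 ≡ 144 (mod 419)
20^32 ≡ 205 (mod 419)
20^64 ≡ 125 (mod 419)
20^128 ≡ 122 (mod 419)
20^209 = 20^(128+64+16+1) ≡ 1 (mod 419).
Result is 1, so (20/419) = 1.

1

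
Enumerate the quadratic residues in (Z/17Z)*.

1,2,4,8,9,13,15,16

Square k = 1,…,8 (k and 17−k give the same square):
1²=1, 2²=4, 3²=9, 4²=16, 5²≡8, 6²≡2, 7²≡15, 8²≡13 (mod 17).
So the quadratic residues mod 17 are {1, 2, 4, 8, 9, 13, 15, 16}.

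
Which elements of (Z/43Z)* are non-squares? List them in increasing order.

2, 3, 5, 7, 8, 12, 18, 19, 20, 22, 26, 27, 28, 29, 30, 32, 33, 34, 37, 39, 42

Square k = 1,…,21 (k and 43−k give the same square):
1²=1, 2²=4, 3²=9, 4²=16, 5²=25, 6²=36, 7²≡6, 8²≡21, 9²≡38, 10²≡14, 11²≡35, 12²≡15, 13²≡40, 14²≡24, 15²≡10, 16²≡41, 17²≡31, 18²≡23, 19²≡17, 20²≡13, 21²≡11 (mod 43).
The residues are {1, 4, 6, 9, 10, 11, 13, 14, 15, 16, 17, 21, 23, 24, 25, 31, 35, 36, 38, 40, 41}; the non-residues are the remaining 21 nonzero classes.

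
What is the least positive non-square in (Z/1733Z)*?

2

(2/1733) = −1, so 2 is the smallest positive non-residue mod 1733.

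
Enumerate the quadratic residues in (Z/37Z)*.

Square k = 1,…,18 (k and 37−k give the same square):
1²=1, 2²=4, 3²=9, 4²=16, 5²=25, 6²=36, 7²≡12, 8²≡27, 9²≡7, 10²≡26, 11²≡10, 12²≡33, 13²≡21, 14²≡11, 15²≡3, 16²≡34, 17²≡30, 18²≡28 (mod 37).
So the quadratic residues mod 37 are {1, 3, 4, 7, 9, 10, 11, 12, 16, 21, 25, 26, 27, 28, 30, 33, 34, 36}.

1,3,4,7,9,10,11,12,16,21,25,26,27,28,30,33,34,36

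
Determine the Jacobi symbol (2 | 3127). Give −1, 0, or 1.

Pull out 2: since 3127 ≡ 7 (mod 8), (2/3127) = +1.
Reached (1/3127) = 1. Collecting the sign flips along the way, the symbol is +1.

1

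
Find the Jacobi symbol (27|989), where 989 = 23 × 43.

-1

Reciprocity: 27 ≡ 3 and 989 ≡ 1 (mod 4), so (27/989) = +(989/27).
Reduce top mod 27: now compute (17/27).
Reciprocity: 17 ≡ 1 and 27 ≡ 3 (mod 4), so (17/27) = +(27/17).
Reduce top mod 17: now compute (10/17).
Pull out 2: since 17 ≡ 1 (mod 8), (2/17) = +1.
Reciprocity: 5 ≡ 1 and 17 ≡ 1 (mod 4), so (5/17) = +(17/5).
Reduce top mod 5: now compute (2/5).
Pull out 2: since 5 ≡ 5 (mod 8), (2/5) = -1.
Reached (1/5) = 1. Collecting the sign flips along the way, the symbol is -1.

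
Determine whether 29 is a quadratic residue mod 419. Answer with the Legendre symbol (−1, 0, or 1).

Euler's criterion: (29/419) ≡ 29^209 (mod 419).
29^2 ≡ 3 (mod 419)
29^4 ≡ 9 (mod 419)
29^8 ≡ 81 (mod 419)
29^16 ≡ 276 (mod 419)
29^32 ≡ 337 (mod 419)
29^64 ≡ 20 (mod 419)
29^128 ≡ 400 (mod 419)
29^209 = 29^(128+64+16+1) ≡ 1 (mod 419).
Result is 1, so (29/419) = 1.

1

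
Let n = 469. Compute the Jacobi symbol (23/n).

1

Reciprocity: 23 ≡ 3 and 469 ≡ 1 (mod 4), so (23/469) = +(469/23).
Reduce top mod 23: now compute (9/23).
Reciprocity: 9 ≡ 1 and 23 ≡ 3 (mod 4), so (9/23) = +(23/9).
Reduce top mod 9: now compute (5/9).
Reciprocity: 5 ≡ 1 and 9 ≡ 1 (mod 4), so (5/9) = +(9/5).
Reduce top mod 5: now compute (4/5).
Pull out 2^2: since 5 ≡ 5 (mod 8), (2/5) = -1, so (2/5)^2 = +1.
Reached (1/5) = 1. Collecting the sign flips along the way, the symbol is +1.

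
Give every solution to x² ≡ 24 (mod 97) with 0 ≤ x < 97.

97 ≡ 1 (mod 4), so we find a root by search.
Trying successive values, 11² = 121 ≡ 24 (mod 97). The other root is 97 − 11 = 86.

11, 86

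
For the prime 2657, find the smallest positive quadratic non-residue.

(2/2657) = +1, so 2 is a residue.
(3/2657) = −1, so 3 is the smallest positive non-residue mod 2657.

3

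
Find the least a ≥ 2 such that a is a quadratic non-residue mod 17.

(2/17) = +1, so 2 is a residue.
(3/17) = −1, so 3 is the smallest positive non-residue mod 17.

3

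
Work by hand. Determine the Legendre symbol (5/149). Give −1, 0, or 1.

1

Euler's criterion: (5/149) ≡ 5^74 (mod 149).
5^2 ≡ 25 (mod 149)
5^4 ≡ 29 (mod 149)
5^8 ≡ 96 (mod 149)
5^16 ≡ 127 (mod 149)
5^32 ≡ 37 (mod 149)
5^64 ≡ 28 (mod 149)
5^74 = 5^(64+8+2) ≡ 1 (mod 149).
Result is 1, so (5/149) = 1.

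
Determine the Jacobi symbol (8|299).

-1

Pull out 2^3: since 299 ≡ 3 (mod 8), (2/299) = -1, so (2/299)^3 = -1.
Reached (1/299) = 1. Collecting the sign flips along the way, the symbol is -1.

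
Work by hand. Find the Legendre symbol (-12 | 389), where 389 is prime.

Euler's criterion: (-12/389) ≡ 377^194 (mod 389).
377^2 ≡ 144 (mod 389)
377^4 ≡ 119 (mod 389)
377^8 ≡ 157 (mod 389)
377^16 ≡ 142 (mod 389)
377^32 ≡ 325 (mod 389)
377^64 ≡ 206 (mod 389)
377^128 ≡ 35 (mod 389)
377^194 = 377^(128+64+2) ≡ 388 (mod 389).
Result is 388 ≡ −1, so (-12/389) = −1.

-1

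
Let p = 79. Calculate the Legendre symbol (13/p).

1

Reciprocity: 13 ≡ 1 and 79 ≡ 3 (mod 4), so (13/79) = +(79/13).
Reduce top mod 13: now compute (1/13).
Reached (1/13) = 1. Collecting the sign flips along the way, the symbol is +1.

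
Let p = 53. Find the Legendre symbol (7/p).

1

Reciprocity: 7 ≡ 3 and 53 ≡ 1 (mod 4), so (7/53) = +(53/7).
Reduce top mod 7: now compute (4/7).
Pull out 2^2: since 7 ≡ 7 (mod 8), (2/7) = +1, so (2/7)^2 = +1.
Reached (1/7) = 1. Collecting the sign flips along the way, the symbol is +1.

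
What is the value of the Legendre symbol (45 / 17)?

First reduce: 45 ≡ 11 (mod 17).
Reciprocity: 11 ≡ 3 and 17 ≡ 1 (mod 4), so (11/17) = +(17/11).
Reduce top mod 11: now compute (6/11).
Pull out 2: since 11 ≡ 3 (mod 8), (2/11) = -1.
Reciprocity: 3 ≡ 3 and 11 ≡ 3 (mod 4), so (3/11) = −(11/3).
Reduce top mod 3: now compute (2/3).
Pull out 2: since 3 ≡ 3 (mod 8), (2/3) = -1.
Reached (1/3) = 1. Collecting the sign flips along the way, the symbol is -1.

-1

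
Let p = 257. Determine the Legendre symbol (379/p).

1

First reduce: 379 ≡ 122 (mod 257).
Pull out 2: since 257 ≡ 1 (mod 8), (2/257) = +1.
Reciprocity: 61 ≡ 1 and 257 ≡ 1 (mod 4), so (61/257) = +(257/61).
Reduce top mod 61: now compute (13/61).
Reciprocity: 13 ≡ 1 and 61 ≡ 1 (mod 4), so (13/61) = +(61/13).
Reduce top mod 13: now compute (9/13).
Reciprocity: 9 ≡ 1 and 13 ≡ 1 (mod 4), so (9/13) = +(13/9).
Reduce top mod 9: now compute (4/9).
Pull out 2^2: since 9 ≡ 1 (mod 8), (2/9) = +1, so (2/9)^2 = +1.
Reached (1/9) = 1. Collecting the sign flips along the way, the symbol is +1.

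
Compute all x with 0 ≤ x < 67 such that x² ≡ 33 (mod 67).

10, 57

Since 67 ≡ 3 (mod 4), a square root of 33 is 33^((67+1)/4) = 33^17 mod 67.
Repeated squaring: 33^2≡17, 33^4≡21, 33^8≡39, 33^16≡47 (mod 67).
33^17 = 33^(16+1) ≡ 10 (mod 67).
Check: 10² = 100 ≡ 33 (mod 67). The two roots are 10 and 57.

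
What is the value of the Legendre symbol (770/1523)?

Pull out 2: since 1523 ≡ 3 (mod 8), (2/1523) = -1.
Reciprocity: 385 ≡ 1 and 1523 ≡ 3 (mod 4), so (385/1523) = +(1523/385).
Reduce top mod 385: now compute (368/385).
Pull out 2^4: since 385 ≡ 1 (mod 8), (2/385) = +1, so (2/385)^4 = +1.
Reciprocity: 23 ≡ 3 and 385 ≡ 1 (mod 4), so (23/385) = +(385/23).
Reduce top mod 23: now compute (17/23).
Reciprocity: 17 ≡ 1 and 23 ≡ 3 (mod 4), so (17/23) = +(23/17).
Reduce top mod 17: now compute (6/17).
Pull out 2: since 17 ≡ 1 (mod 8), (2/17) = +1.
Reciprocity: 3 ≡ 3 and 17 ≡ 1 (mod 4), so (3/17) = +(17/3).
Reduce top mod 3: now compute (2/3).
Pull out 2: since 3 ≡ 3 (mod 8), (2/3) = -1.
Reached (1/3) = 1. Collecting the sign flips along the way, the symbol is +1.

1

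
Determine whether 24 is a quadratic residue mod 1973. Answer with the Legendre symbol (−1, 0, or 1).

Pull out 2^3: since 1973 ≡ 5 (mod 8), (2/1973) = -1, so (2/1973)^3 = -1.
Reciprocity: 3 ≡ 3 and 1973 ≡ 1 (mod 4), so (3/1973) = +(1973/3).
Reduce top mod 3: now compute (2/3).
Pull out 2: since 3 ≡ 3 (mod 8), (2/3) = -1.
Reached (1/3) = 1. Collecting the sign flips along the way, the symbol is +1.

1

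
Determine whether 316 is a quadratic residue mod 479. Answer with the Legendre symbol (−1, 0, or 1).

-1

Pull out 2^2: since 479 ≡ 7 (mod 8), (2/479) = +1, so (2/479)^2 = +1.
Reciprocity: 79 ≡ 3 and 479 ≡ 3 (mod 4), so (79/479) = −(479/79).
Reduce top mod 79: now compute (5/79).
Reciprocity: 5 ≡ 1 and 79 ≡ 3 (mod 4), so (5/79) = +(79/5).
Reduce top mod 5: now compute (4/5).
Pull out 2^2: since 5 ≡ 5 (mod 8), (2/5) = -1, so (2/5)^2 = +1.
Reached (1/5) = 1. Collecting the sign flips along the way, the symbol is -1.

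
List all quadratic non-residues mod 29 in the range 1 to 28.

2,3,8,10,11,12,14,15,17,18,19,21,26,27

Square k = 1,…,14 (k and 29−k give the same square):
1²=1, 2²=4, 3²=9, 4²=16, 5²=25, 6²≡7, 7²≡20, 8²≡6, 9²≡23, 10²≡13, 11²≡5, 12²≡28, 13²≡24, 14²≡22 (mod 29).
The residues are {1, 4, 5, 6, 7, 9, 13, 16, 20, 22, 23, 24, 25, 28}; the non-residues are the remaining 14 nonzero classes.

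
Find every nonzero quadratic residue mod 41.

1 2 4 5 8 9 10 16 18 20 21 23 25 31 32 33 36 37 39 40

Square k = 1,…,20 (k and 41−k give the same square):
1²=1, 2²=4, 3²=9, 4²=16, 5²=25, 6²=36, 7²≡8, 8²≡23, 9²≡40, 10²≡18, 11²≡39, 12²≡21, 13²≡5, 14²≡32, 15²≡20, 16²≡10, 17²≡2, 18²≡37, 19²≡33, 20²≡31 (mod 41).
So the quadratic residues mod 41 are {1, 2, 4, 5, 8, 9, 10, 16, 18, 20, 21, 23, 25, 31, 32, 33, 36, 37, 39, 40}.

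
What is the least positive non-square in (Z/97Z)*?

5

(2/97) = +1, so 2 is a residue.
(3/97) = +1, so 3 is a residue.
(4/97) = +1, so 4 is a residue.
(5/97) = −1, so 5 is the smallest positive non-residue mod 97.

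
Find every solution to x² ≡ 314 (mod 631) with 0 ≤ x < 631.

303, 328

Since 631 ≡ 3 (mod 4), a square root of 314 is 314^((631+1)/4) = 314^158 mod 631.
Repeated squaring: 314^2≡160, 314^4≡360, 314^8≡245, 314^16≡80, 314^32≡90, 314^64≡528, 314^128≡513 (mod 631).
314^158 = 314^(128+16+8+4+2) ≡ 328 (mod 631).
Check: 328² = 107584 ≡ 314 (mod 631). The two roots are 303 and 328.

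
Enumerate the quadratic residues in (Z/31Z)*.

Square k = 1,…,15 (k and 31−k give the same square):
1²=1, 2²=4, 3²=9, 4²=16, 5²=25, 6²≡5, 7²≡18, 8²≡2, 9²≡19, 10²≡7, 11²≡28, 12²≡20, 13²≡14, 14²≡10, 15²≡8 (mod 31).
So the quadratic residues mod 31 are {1, 2, 4, 5, 7, 8, 9, 10, 14, 16, 18, 19, 20, 25, 28}.

1,2,4,5,7,8,9,10,14,16,18,19,20,25,28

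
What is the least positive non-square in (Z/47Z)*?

(2/47) = +1, so 2 is a residue.
(3/47) = +1, so 3 is a residue.
(4/47) = +1, so 4 is a residue.
(5/47) = −1, so 5 is the smallest positive non-residue mod 47.

5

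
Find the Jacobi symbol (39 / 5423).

-1

Reciprocity: 39 ≡ 3 and 5423 ≡ 3 (mod 4), so (39/5423) = −(5423/39).
Reduce top mod 39: now compute (2/39).
Pull out 2: since 39 ≡ 7 (mod 8), (2/39) = +1.
Reached (1/39) = 1. Collecting the sign flips along the way, the symbol is -1.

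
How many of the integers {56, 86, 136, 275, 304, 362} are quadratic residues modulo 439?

(56/439) = +1 → QR.
(86/439) = -1 → non-residue.
(136/439) = -1 → non-residue.
(275/439) = +1 → QR.
(304/439) = +1 → QR.
(362/439) = -1 → non-residue.
Total quadratic residues among the 6: 3.

3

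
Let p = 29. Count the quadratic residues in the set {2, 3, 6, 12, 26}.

(2/29) = -1 → non-residue.
(3/29) = -1 → non-residue.
(6/29) = +1 → QR.
(12/29) = -1 → non-residue.
(26/29) = -1 → non-residue.
Total quadratic residues among the 5: 1.

1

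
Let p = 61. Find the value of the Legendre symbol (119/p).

1

First reduce: 119 ≡ 58 (mod 61).
Pull out 2: since 61 ≡ 5 (mod 8), (2/61) = -1.
Reciprocity: 29 ≡ 1 and 61 ≡ 1 (mod 4), so (29/61) = +(61/29).
Reduce top mod 29: now compute (3/29).
Reciprocity: 3 ≡ 3 and 29 ≡ 1 (mod 4), so (3/29) = +(29/3).
Reduce top mod 3: now compute (2/3).
Pull out 2: since 3 ≡ 3 (mod 8), (2/3) = -1.
Reached (1/3) = 1. Collecting the sign flips along the way, the symbol is +1.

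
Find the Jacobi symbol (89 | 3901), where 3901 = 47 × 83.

Reciprocity: 89 ≡ 1 and 3901 ≡ 1 (mod 4), so (89/3901) = +(3901/89).
Reduce top mod 89: now compute (74/89).
Pull out 2: since 89 ≡ 1 (mod 8), (2/89) = +1.
Reciprocity: 37 ≡ 1 and 89 ≡ 1 (mod 4), so (37/89) = +(89/37).
Reduce top mod 37: now compute (15/37).
Reciprocity: 15 ≡ 3 and 37 ≡ 1 (mod 4), so (15/37) = +(37/15).
Reduce top mod 15: now compute (7/15).
Reciprocity: 7 ≡ 3 and 15 ≡ 3 (mod 4), so (7/15) = −(15/7).
Reduce top mod 7: now compute (1/7).
Reached (1/7) = 1. Collecting the sign flips along the way, the symbol is -1.

-1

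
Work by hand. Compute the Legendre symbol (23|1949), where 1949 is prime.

Reciprocity: 23 ≡ 3 and 1949 ≡ 1 (mod 4), so (23/1949) = +(1949/23).
Reduce top mod 23: now compute (17/23).
Reciprocity: 17 ≡ 1 and 23 ≡ 3 (mod 4), so (17/23) = +(23/17).
Reduce top mod 17: now compute (6/17).
Pull out 2: since 17 ≡ 1 (mod 8), (2/17) = +1.
Reciprocity: 3 ≡ 3 and 17 ≡ 1 (mod 4), so (3/17) = +(17/3).
Reduce top mod 3: now compute (2/3).
Pull out 2: since 3 ≡ 3 (mod 8), (2/3) = -1.
Reached (1/3) = 1. Collecting the sign flips along the way, the symbol is -1.

-1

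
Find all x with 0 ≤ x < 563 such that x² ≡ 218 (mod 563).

Since 563 ≡ 3 (mod 4), a square root of 218 is 218^((563+1)/4) = 218^141 mod 563.
Repeated squaring: 218^2≡232, 218^4≡339, 218^8≡69, 218^16≡257, 218^32≡178, 218^64≡156, 218^128≡127 (mod 563).
218^141 = 218^(128+8+4+1) ≡ 90 (mod 563).
Check: 90² = 8100 ≡ 218 (mod 563). The two roots are 90 and 473.

90, 473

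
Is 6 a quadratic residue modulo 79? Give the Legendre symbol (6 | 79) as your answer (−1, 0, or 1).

-1

Euler's criterion: (6/79) ≡ 6^39 (mod 79).
6^2 ≡ 36 (mod 79)
6^4 ≡ 32 (mod 79)
6^8 ≡ 76 (mod 79)
6^16 ≡ 9 (mod 79)
6^32 ≡ 2 (mod 79)
6^39 = 6^(32+4+2+1) ≡ 78 (mod 79).
Result is 78 ≡ −1, so (6/79) = −1.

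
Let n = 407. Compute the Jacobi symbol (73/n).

Reciprocity: 73 ≡ 1 and 407 ≡ 3 (mod 4), so (73/407) = +(407/73).
Reduce top mod 73: now compute (42/73).
Pull out 2: since 73 ≡ 1 (mod 8), (2/73) = +1.
Reciprocity: 21 ≡ 1 and 73 ≡ 1 (mod 4), so (21/73) = +(73/21).
Reduce top mod 21: now compute (10/21).
Pull out 2: since 21 ≡ 5 (mod 8), (2/21) = -1.
Reciprocity: 5 ≡ 1 and 21 ≡ 1 (mod 4), so (5/21) = +(21/5).
Reduce top mod 5: now compute (1/5).
Reached (1/5) = 1. Collecting the sign flips along the way, the symbol is -1.

-1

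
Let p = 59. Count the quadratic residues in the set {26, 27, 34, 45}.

(26/59) = +1 → QR.
(27/59) = +1 → QR.
(34/59) = -1 → non-residue.
(45/59) = +1 → QR.
Total quadratic residues among the 4: 3.

3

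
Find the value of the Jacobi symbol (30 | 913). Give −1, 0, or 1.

-1

Pull out 2: since 913 ≡ 1 (mod 8), (2/913) = +1.
Reciprocity: 15 ≡ 3 and 913 ≡ 1 (mod 4), so (15/913) = +(913/15).
Reduce top mod 15: now compute (13/15).
Reciprocity: 13 ≡ 1 and 15 ≡ 3 (mod 4), so (13/15) = +(15/13).
Reduce top mod 13: now compute (2/13).
Pull out 2: since 13 ≡ 5 (mod 8), (2/13) = -1.
Reached (1/13) = 1. Collecting the sign flips along the way, the symbol is -1.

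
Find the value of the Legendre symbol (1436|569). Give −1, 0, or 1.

First reduce: 1436 ≡ 298 (mod 569).
Pull out 2: since 569 ≡ 1 (mod 8), (2/569) = +1.
Reciprocity: 149 ≡ 1 and 569 ≡ 1 (mod 4), so (149/569) = +(569/149).
Reduce top mod 149: now compute (122/149).
Pull out 2: since 149 ≡ 5 (mod 8), (2/149) = -1.
Reciprocity: 61 ≡ 1 and 149 ≡ 1 (mod 4), so (61/149) = +(149/61).
Reduce top mod 61: now compute (27/61).
Reciprocity: 27 ≡ 3 and 61 ≡ 1 (mod 4), so (27/61) = +(61/27).
Reduce top mod 27: now compute (7/27).
Reciprocity: 7 ≡ 3 and 27 ≡ 3 (mod 4), so (7/27) = −(27/7).
Reduce top mod 7: now compute (6/7).
Pull out 2: since 7 ≡ 7 (mod 8), (2/7) = +1.
Reciprocity: 3 ≡ 3 and 7 ≡ 3 (mod 4), so (3/7) = −(7/3).
Reduce top mod 3: now compute (1/3).
Reached (1/3) = 1. Collecting the sign flips along the way, the symbol is -1.

-1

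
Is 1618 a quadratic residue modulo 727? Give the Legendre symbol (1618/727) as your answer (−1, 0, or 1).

-1

First reduce: 1618 ≡ 164 (mod 727).
Pull out 2^2: since 727 ≡ 7 (mod 8), (2/727) = +1, so (2/727)^2 = +1.
Reciprocity: 41 ≡ 1 and 727 ≡ 3 (mod 4), so (41/727) = +(727/41).
Reduce top mod 41: now compute (30/41).
Pull out 2: since 41 ≡ 1 (mod 8), (2/41) = +1.
Reciprocity: 15 ≡ 3 and 41 ≡ 1 (mod 4), so (15/41) = +(41/15).
Reduce top mod 15: now compute (11/15).
Reciprocity: 11 ≡ 3 and 15 ≡ 3 (mod 4), so (11/15) = −(15/11).
Reduce top mod 11: now compute (4/11).
Pull out 2^2: since 11 ≡ 3 (mod 8), (2/11) = -1, so (2/11)^2 = +1.
Reached (1/11) = 1. Collecting the sign flips along the way, the symbol is -1.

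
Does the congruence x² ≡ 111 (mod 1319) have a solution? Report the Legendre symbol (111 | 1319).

Reciprocity: 111 ≡ 3 and 1319 ≡ 3 (mod 4), so (111/1319) = −(1319/111).
Reduce top mod 111: now compute (98/111).
Pull out 2: since 111 ≡ 7 (mod 8), (2/111) = +1.
Reciprocity: 49 ≡ 1 and 111 ≡ 3 (mod 4), so (49/111) = +(111/49).
Reduce top mod 49: now compute (13/49).
Reciprocity: 13 ≡ 1 and 49 ≡ 1 (mod 4), so (13/49) = +(49/13).
Reduce top mod 13: now compute (10/13).
Pull out 2: since 13 ≡ 5 (mod 8), (2/13) = -1.
Reciprocity: 5 ≡ 1 and 13 ≡ 1 (mod 4), so (5/13) = +(13/5).
Reduce top mod 5: now compute (3/5).
Reciprocity: 3 ≡ 3 and 5 ≡ 1 (mod 4), so (3/5) = +(5/3).
Reduce top mod 3: now compute (2/3).
Pull out 2: since 3 ≡ 3 (mod 8), (2/3) = -1.
Reached (1/3) = 1. Collecting the sign flips along the way, the symbol is -1.

-1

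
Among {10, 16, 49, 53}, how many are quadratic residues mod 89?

(10/89) = +1 → QR.
(16/89) = +1 → QR.
(49/89) = +1 → QR.
(53/89) = +1 → QR.
Total quadratic residues among the 4: 4.

4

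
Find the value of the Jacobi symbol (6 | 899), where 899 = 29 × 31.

Pull out 2: since 899 ≡ 3 (mod 8), (2/899) = -1.
Reciprocity: 3 ≡ 3 and 899 ≡ 3 (mod 4), so (3/899) = −(899/3).
Reduce top mod 3: now compute (2/3).
Pull out 2: since 3 ≡ 3 (mod 8), (2/3) = -1.
Reached (1/3) = 1. Collecting the sign flips along the way, the symbol is -1.

-1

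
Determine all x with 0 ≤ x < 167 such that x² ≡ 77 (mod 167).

Since 167 ≡ 3 (mod 4), a square root of 77 is 77^((167+1)/4) = 77^42 mod 167.
Repeated squaring: 77^2≡84, 77^4≡42, 77^8≡94, 77^16≡152, 77^32≡58 (mod 167).
77^42 = 77^(32+8+2) ≡ 54 (mod 167).
Check: 54² = 2916 ≡ 77 (mod 167). The two roots are 54 and 113.

54, 113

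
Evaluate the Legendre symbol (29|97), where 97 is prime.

Euler's criterion: (29/97) ≡ 29^48 (mod 97).
29^2 ≡ 65 (mod 97)
29^4 ≡ 54 (mod 97)
29^8 ≡ 6 (mod 97)
29^16 ≡ 36 (mod 97)
29^32 ≡ 35 (mod 97)
29^48 = 29^(32+16) ≡ 96 (mod 97).
Result is 96 ≡ −1, so (29/97) = −1.

-1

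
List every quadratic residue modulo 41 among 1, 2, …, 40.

1 2 4 5 8 9 10 16 18 20 21 23 25 31 32 33 36 37 39 40

Square k = 1,…,20 (k and 41−k give the same square):
1²=1, 2²=4, 3²=9, 4²=16, 5²=25, 6²=36, 7²≡8, 8²≡23, 9²≡40, 10²≡18, 11²≡39, 12²≡21, 13²≡5, 14²≡32, 15²≡20, 16²≡10, 17²≡2, 18²≡37, 19²≡33, 20²≡31 (mod 41).
So the quadratic residues mod 41 are {1, 2, 4, 5, 8, 9, 10, 16, 18, 20, 21, 23, 25, 31, 32, 33, 36, 37, 39, 40}.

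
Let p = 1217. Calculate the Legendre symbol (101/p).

Reciprocity: 101 ≡ 1 and 1217 ≡ 1 (mod 4), so (101/1217) = +(1217/101).
Reduce top mod 101: now compute (5/101).
Reciprocity: 5 ≡ 1 and 101 ≡ 1 (mod 4), so (5/101) = +(101/5).
Reduce top mod 5: now compute (1/5).
Reached (1/5) = 1. Collecting the sign flips along the way, the symbol is +1.

1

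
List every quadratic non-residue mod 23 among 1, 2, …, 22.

5,7,10,11,14,15,17,19,20,21,22

Square k = 1,…,11 (k and 23−k give the same square):
1²=1, 2²=4, 3²=9, 4²=16, 5²≡2, 6²≡13, 7²≡3, 8²≡18, 9²≡12, 10²≡8, 11²≡6 (mod 23).
The residues are {1, 2, 3, 4, 6, 8, 9, 12, 13, 16, 18}; the non-residues are the remaining 11 nonzero classes.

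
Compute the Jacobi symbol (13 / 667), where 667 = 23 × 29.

1

Reciprocity: 13 ≡ 1 and 667 ≡ 3 (mod 4), so (13/667) = +(667/13).
Reduce top mod 13: now compute (4/13).
Pull out 2^2: since 13 ≡ 5 (mod 8), (2/13) = -1, so (2/13)^2 = +1.
Reached (1/13) = 1. Collecting the sign flips along the way, the symbol is +1.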